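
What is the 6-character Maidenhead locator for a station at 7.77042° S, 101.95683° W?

DI92af

Offset from 180°W / 90°S: lon 78.0432°, lat 82.2296°.
Field (20°×10°, letters A–R): lon ⌊78.0432/20⌋ = 3 → D; lat ⌊82.2296/10⌋ = 8 → I.
Square (2°×1°, digits 0–9): lon ⌊18.0432/2⌋ = 9; lat ⌊2.2296/1⌋ = 2.
Subsquare (5′×2.5′, letters a–x): lon ⌊0.0432/0.0833333⌋ = 0 → a; lat ⌊0.2296/0.0416667⌋ = 5 → f.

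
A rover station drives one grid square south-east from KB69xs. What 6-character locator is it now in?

KB79ar

Longitude subsquare x = 23; +1 → 24, wraps to 0 = a, carry into square.
Longitude square 6; +1 → 7.
Latitude subsquare s = 18; −1 → 17 = r.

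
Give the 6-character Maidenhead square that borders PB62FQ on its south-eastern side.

Longitude subsquare f = 5; +1 → 6 = g.
Latitude subsquare q = 16; −1 → 15 = p.

PB62gp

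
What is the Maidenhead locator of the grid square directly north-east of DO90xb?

Longitude subsquare x = 23; +1 → 24, wraps to 0 = a, carry into square.
Longitude square 9; +1 → 10, wraps to 0, carry into field.
Longitude field D = 3; +1 → 4 = E.
Latitude subsquare b = 1; +1 → 2 = c.

EO00ac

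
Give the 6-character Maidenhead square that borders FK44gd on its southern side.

Latitude subsquare d = 3; −1 → 2 = c.
The longitude characters are unchanged.

FK44gc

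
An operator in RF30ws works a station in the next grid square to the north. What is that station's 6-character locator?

RF30wt

Latitude subsquare s = 18; +1 → 19 = t.
The longitude characters are unchanged.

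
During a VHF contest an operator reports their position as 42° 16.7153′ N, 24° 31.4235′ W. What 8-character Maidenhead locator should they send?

HN72rg76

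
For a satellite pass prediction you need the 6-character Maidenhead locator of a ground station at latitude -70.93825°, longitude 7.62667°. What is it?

Add 180° to longitude and 90° to latitude: 187.6267, 19.0618.
Field (20°×10°, letters A–R): lon ⌊187.6267/20⌋ = 9 → J; lat ⌊19.0618/10⌋ = 1 → B.
Square (2°×1°, digits 0–9): lon ⌊7.6267/2⌋ = 3; lat ⌊9.0618/1⌋ = 9.
Subsquare (5′×2.5′, letters a–x): lon ⌊1.6267/0.0833333⌋ = 19 → t; lat ⌊0.0618/0.0416667⌋ = 1 → b.

JB39tb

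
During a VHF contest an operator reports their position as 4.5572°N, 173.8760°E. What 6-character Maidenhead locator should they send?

RJ64wn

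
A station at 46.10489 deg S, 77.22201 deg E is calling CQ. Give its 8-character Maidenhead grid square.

ME83ov64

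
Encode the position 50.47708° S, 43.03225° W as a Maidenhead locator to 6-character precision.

Offset from 180°W / 90°S: lon 136.9677°, lat 39.5229°.
Field (20°×10°, letters A–R): 136.9677/20 → 6 → G, 39.5229/10 → 3 → D; chars GD.
Square (2°×1°, digits 0–9): 16.9677/2 → 8, 9.5229/1 → 9; chars 89.
Subsquare (5′×2.5′, letters a–x): 0.9677/0.0833333 → 11 → l, 0.5229/0.0416667 → 12 → m; chars lm.

GD89lm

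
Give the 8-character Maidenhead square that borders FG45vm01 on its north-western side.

Longitude extended square 0; −1 → -1, wraps to 9, carry into subsquare.
Longitude subsquare v = 21; −1 → 20 = u.
Latitude extended square 1; +1 → 2.

FG45um92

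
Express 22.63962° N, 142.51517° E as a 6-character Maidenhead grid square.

QL12gp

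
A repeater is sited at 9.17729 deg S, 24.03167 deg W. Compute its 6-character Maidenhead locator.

Add 180° to longitude and 90° to latitude: 155.9683, 80.8227.
Field: 155.9683/20 → 7 → H, 80.8227/10 → 8 → I; chars HI.
Square: 15.9683/2 → 7, 0.8227/1 → 0; chars 70.
Subsquare: 1.9683/0.0833333 → 23 → x, 0.8227/0.0416667 → 19 → t; chars xt.

HI70xt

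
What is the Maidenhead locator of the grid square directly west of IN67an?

IN57xn

Longitude subsquare a = 0; −1 → -1, wraps to 23 = x, carry into square.
Longitude square 6; −1 → 5.
The latitude characters are unchanged.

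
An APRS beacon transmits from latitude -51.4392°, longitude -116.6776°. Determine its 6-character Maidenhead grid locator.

Add 180° to longitude and 90° to latitude: 63.3224, 38.5608.
Field: lon ⌊63.3224/20⌋ = 3 → D; lat ⌊38.5608/10⌋ = 3 → D.
Square: lon ⌊3.3224/2⌋ = 1; lat ⌊8.5608/1⌋ = 8.
Subsquare: lon ⌊1.3224/0.0833333⌋ = 15 → p; lat ⌊0.5608/0.0416667⌋ = 13 → n.

DD18pn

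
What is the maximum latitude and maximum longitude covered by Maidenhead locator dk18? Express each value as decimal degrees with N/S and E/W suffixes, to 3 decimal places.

Field D=3, K=10: +3·20° lon, +10·10° lat → SW at lon -120°, lat 10°.
Square 1, 8: +1·2° lon, +8·1° lat → SW at lon -118°, lat 18°.
Cell spans 2° lon × 1° lat. NE corner is SW corner plus one full cell.
latitude 19.000° N, longitude 116.000° W.

19.000° N, 116.000° W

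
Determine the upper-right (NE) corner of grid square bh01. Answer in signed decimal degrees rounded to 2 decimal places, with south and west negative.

-18.00, -158.00

Field B=1, H=7: +1·20° lon, +7·10° lat → SW at lon -160°, lat -20°.
Square 0, 1: +0·2° lon, +1·1° lat → SW at lon -160°, lat -19°.
Cell spans 2° lon × 1° lat. NE corner is SW corner plus one full cell.
latitude -18.00, longitude -158.00.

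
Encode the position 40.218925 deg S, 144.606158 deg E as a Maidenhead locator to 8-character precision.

Shift to the Maidenhead origin (180°W, 90°S): lon 324.60616, lat 49.78108.
Field: 324.60616/20 → 16 → Q, 49.78108/10 → 4 → E; chars QE.
Square: 4.60616/2 → 2, 9.78108/1 → 9; chars 29.
Subsquare: 0.60616/0.0833333 → 7 → h, 0.78108/0.0416667 → 18 → s; chars hs.
Extended square: 0.02282/0.00833333 → 2, 0.03108/0.00416667 → 7; chars 27.

QE29hs27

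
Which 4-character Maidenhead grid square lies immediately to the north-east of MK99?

NL00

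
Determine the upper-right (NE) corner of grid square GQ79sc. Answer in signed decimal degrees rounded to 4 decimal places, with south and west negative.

79.1250, -44.4167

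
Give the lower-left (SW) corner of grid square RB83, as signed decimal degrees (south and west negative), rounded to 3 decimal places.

Field R=17, B=1: +17·20° lon, +1·10° lat → SW at lon 160°, lat -80°.
Square 8, 3: +8·2° lon, +3·1° lat → SW at lon 176°, lat -77°.
latitude -77.000, longitude 176.000.

-77.000, 176.000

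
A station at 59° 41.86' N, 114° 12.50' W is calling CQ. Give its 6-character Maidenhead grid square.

Offset from 180°W / 90°S: lon 65.7917°, lat 149.6977°.
Field: 65.7917/20 → 3 → D, 149.6977/10 → 14 → O; chars DO.
Square: 5.7917/2 → 2, 9.6977/1 → 9; chars 29.
Subsquare: 1.7917/0.0833333 → 21 → v, 0.6977/0.0416667 → 16 → q; chars vq.

DO29vq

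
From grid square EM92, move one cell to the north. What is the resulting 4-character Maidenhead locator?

Latitude square 2; +1 → 3.
The longitude characters are unchanged.

EM93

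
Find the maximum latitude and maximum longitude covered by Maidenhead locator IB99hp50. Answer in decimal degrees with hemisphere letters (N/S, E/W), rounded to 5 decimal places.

70.37083° S, 1.36667° W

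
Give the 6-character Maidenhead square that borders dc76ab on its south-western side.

DC66xa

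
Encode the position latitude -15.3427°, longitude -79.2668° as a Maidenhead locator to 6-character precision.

FH04ip

Offset from 180°W / 90°S: lon 100.7332°, lat 74.6573°.
Field (20°×10°, letters A–R): lon ⌊100.7332/20⌋ = 5 → F; lat ⌊74.6573/10⌋ = 7 → H.
Square (2°×1°, digits 0–9): lon ⌊0.7332/2⌋ = 0; lat ⌊4.6573/1⌋ = 4.
Subsquare (5′×2.5′, letters a–x): lon ⌊0.7332/0.0833333⌋ = 8 → i; lat ⌊0.6573/0.0416667⌋ = 15 → p.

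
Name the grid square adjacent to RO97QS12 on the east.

Longitude extended square 1; +1 → 2.
The latitude characters are unchanged.

RO97qs22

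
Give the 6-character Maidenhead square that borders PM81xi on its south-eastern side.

PM91ah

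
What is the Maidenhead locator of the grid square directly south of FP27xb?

FP27xa

Latitude subsquare b = 1; −1 → 0 = a.
The longitude characters are unchanged.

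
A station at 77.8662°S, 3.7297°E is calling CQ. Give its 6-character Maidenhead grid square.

JB12ud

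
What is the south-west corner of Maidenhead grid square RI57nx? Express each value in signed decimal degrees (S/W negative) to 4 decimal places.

-2.0417, 171.0833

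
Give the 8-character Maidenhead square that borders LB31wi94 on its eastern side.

Longitude extended square 9; +1 → 10, wraps to 0, carry into subsquare.
Longitude subsquare w = 22; +1 → 23 = x.
The latitude characters are unchanged.

LB31xi04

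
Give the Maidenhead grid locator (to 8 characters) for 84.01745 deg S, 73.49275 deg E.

MA65rx95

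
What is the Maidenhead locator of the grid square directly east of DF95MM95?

DF95nm05

Longitude extended square 9; +1 → 10, wraps to 0, carry into subsquare.
Longitude subsquare m = 12; +1 → 13 = n.
The latitude characters are unchanged.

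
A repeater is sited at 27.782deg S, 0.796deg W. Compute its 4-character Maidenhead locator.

IG92

Add 180° to longitude and 90° to latitude: 179.20, 62.22.
Field: 179.20/20 → 8 → I, 62.22/10 → 6 → G; chars IG.
Square: 19.20/2 → 9, 2.22/1 → 2; chars 92.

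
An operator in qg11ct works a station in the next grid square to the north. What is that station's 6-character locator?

QG11cu

Latitude subsquare t = 19; +1 → 20 = u.
The longitude characters are unchanged.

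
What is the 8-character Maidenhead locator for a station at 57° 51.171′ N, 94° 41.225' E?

Add 180° to longitude and 90° to latitude: 274.68708, 147.85285.
Field: lon ⌊274.68708/20⌋ = 13 → N; lat ⌊147.85285/10⌋ = 14 → O.
Square: lon ⌊14.68708/2⌋ = 7; lat ⌊7.85285/1⌋ = 7.
Subsquare: lon ⌊0.68708/0.0833333⌋ = 8 → i; lat ⌊0.85285/0.0416667⌋ = 20 → u.
Extended square: lon ⌊0.02042/0.00833333⌋ = 2; lat ⌊0.01952/0.00416667⌋ = 4.

NO77iu24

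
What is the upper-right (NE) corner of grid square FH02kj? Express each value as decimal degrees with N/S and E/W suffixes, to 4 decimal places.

17.5833° S, 79.0833° W

Field F=5, H=7: +5·20° lon, +7·10° lat → SW at lon -80°, lat -20°.
Square 0, 2: +0·2° lon, +2·1° lat → SW at lon -80°, lat -18°.
Subsquare k=10, j=9: +10·0.0833333° lon, +9·0.0416667° lat → SW at lon -79.1667°, lat -17.625°.
Cell spans 0.0833333° lon × 0.0416667° lat. NE corner is SW corner plus one full cell.
latitude 17.5833° S, longitude 79.0833° W.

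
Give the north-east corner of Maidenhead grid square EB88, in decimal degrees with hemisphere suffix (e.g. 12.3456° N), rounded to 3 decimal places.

71.000° S, 82.000° W

Field E=4, B=1: +4·20° lon, +1·10° lat → SW at lon -100°, lat -80°.
Square 8, 8: +8·2° lon, +8·1° lat → SW at lon -84°, lat -72°.
Cell spans 2° lon × 1° lat. NE corner is SW corner plus one full cell.
latitude 71.000° S, longitude 82.000° W.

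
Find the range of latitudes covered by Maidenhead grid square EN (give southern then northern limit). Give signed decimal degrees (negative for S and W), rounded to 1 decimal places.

40.0, 50.0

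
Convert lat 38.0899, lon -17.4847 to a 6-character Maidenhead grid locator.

IM18gc

Add 180° to longitude and 90° to latitude: 162.5153, 128.0899.
Field (20°×10°, letters A–R): 162.5153/20 → 8 → I, 128.0899/10 → 12 → M; chars IM.
Square (2°×1°, digits 0–9): 2.5153/2 → 1, 8.0899/1 → 8; chars 18.
Subsquare (5′×2.5′, letters a–x): 0.5153/0.0833333 → 6 → g, 0.0899/0.0416667 → 2 → c; chars gc.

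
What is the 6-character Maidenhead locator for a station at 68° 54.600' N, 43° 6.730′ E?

LP18nv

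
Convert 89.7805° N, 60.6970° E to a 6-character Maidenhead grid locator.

Offset from 180°W / 90°S: lon 240.6970°, lat 179.7805°.
Field (20°×10°, letters A–R): lon ⌊240.6970/20⌋ = 12 → M; lat ⌊179.7805/10⌋ = 17 → R.
Square (2°×1°, digits 0–9): lon ⌊0.6970/2⌋ = 0; lat ⌊9.7805/1⌋ = 9.
Subsquare (5′×2.5′, letters a–x): lon ⌊0.6970/0.0833333⌋ = 8 → i; lat ⌊0.7805/0.0416667⌋ = 18 → s.

MR09is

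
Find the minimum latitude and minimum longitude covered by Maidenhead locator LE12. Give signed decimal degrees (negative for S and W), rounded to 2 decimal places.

-48.00, 42.00

Field L=11, E=4: +11·20° lon, +4·10° lat → SW at lon 40°, lat -50°.
Square 1, 2: +1·2° lon, +2·1° lat → SW at lon 42°, lat -48°.
latitude -48.00, longitude 42.00.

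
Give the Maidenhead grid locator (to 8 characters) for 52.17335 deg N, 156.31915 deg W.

BO12ue11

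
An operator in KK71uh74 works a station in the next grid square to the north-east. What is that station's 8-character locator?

KK71uh85

Longitude extended square 7; +1 → 8.
Latitude extended square 4; +1 → 5.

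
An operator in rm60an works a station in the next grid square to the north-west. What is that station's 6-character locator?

RM50xo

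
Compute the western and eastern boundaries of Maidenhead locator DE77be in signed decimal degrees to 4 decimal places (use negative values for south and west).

Field D=3, E=4: +3·20° lon, +4·10° lat → SW at lon -120°, lat -50°.
Square 7, 7: +7·2° lon, +7·1° lat → SW at lon -106°, lat -43°.
Subsquare b=1, e=4: +1·0.0833333° lon, +4·0.0416667° lat → SW at lon -105.917°, lat -42.8333°.
Cell spans 0.0833333° lon × 0.0416667° lat.
west -105.9167, east -105.8333.

-105.9167, -105.8333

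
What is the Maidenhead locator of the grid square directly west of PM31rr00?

PM31qr90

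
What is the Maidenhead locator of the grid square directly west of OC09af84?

OC09af74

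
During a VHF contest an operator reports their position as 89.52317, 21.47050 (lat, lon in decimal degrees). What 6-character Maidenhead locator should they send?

KR09rm

Shift to the Maidenhead origin (180°W, 90°S): lon 201.4705, lat 179.5232.
Field: lon ⌊201.4705/20⌋ = 10 → K; lat ⌊179.5232/10⌋ = 17 → R.
Square: lon ⌊1.4705/2⌋ = 0; lat ⌊9.5232/1⌋ = 9.
Subsquare: lon ⌊1.4705/0.0833333⌋ = 17 → r; lat ⌊0.5232/0.0416667⌋ = 12 → m.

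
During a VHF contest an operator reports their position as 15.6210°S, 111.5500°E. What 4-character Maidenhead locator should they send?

Shift to the Maidenhead origin (180°W, 90°S): lon 291.55, lat 74.38.
Field: 291.55/20 → 14 → O, 74.38/10 → 7 → H; chars OH.
Square: 11.55/2 → 5, 4.38/1 → 4; chars 54.

OH54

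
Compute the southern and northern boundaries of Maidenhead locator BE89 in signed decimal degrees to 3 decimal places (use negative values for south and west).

Field B=1, E=4: +1·20° lon, +4·10° lat → SW at lon -160°, lat -50°.
Square 8, 9: +8·2° lon, +9·1° lat → SW at lon -144°, lat -41°.
Cell spans 2° lon × 1° lat.
south -41.000, north -40.000.

-41.000, -40.000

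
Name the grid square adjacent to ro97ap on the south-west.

Longitude subsquare a = 0; −1 → -1, wraps to 23 = x, carry into square.
Longitude square 9; −1 → 8.
Latitude subsquare p = 15; −1 → 14 = o.

RO87xo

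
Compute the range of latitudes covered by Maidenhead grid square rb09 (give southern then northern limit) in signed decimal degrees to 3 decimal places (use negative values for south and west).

-71.000, -70.000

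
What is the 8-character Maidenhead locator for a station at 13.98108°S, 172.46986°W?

AH36sa34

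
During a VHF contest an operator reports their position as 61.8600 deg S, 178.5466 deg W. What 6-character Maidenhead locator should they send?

AC08rd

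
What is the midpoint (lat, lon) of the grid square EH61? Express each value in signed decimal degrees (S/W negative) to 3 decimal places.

-18.500, -87.000

Field E=4, H=7: +4·20° lon, +7·10° lat → SW at lon -100°, lat -20°.
Square 6, 1: +6·2° lon, +1·1° lat → SW at lon -88°, lat -19°.
Cell spans 2° lon × 1° lat. Centre is SW corner plus half of each.
latitude -18.500, longitude -87.000.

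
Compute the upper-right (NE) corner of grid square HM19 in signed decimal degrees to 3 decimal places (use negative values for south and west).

Field H=7, M=12: +7·20° lon, +12·10° lat → SW at lon -40°, lat 30°.
Square 1, 9: +1·2° lon, +9·1° lat → SW at lon -38°, lat 39°.
Cell spans 2° lon × 1° lat. NE corner is SW corner plus one full cell.
latitude 40.000, longitude -36.000.

40.000, -36.000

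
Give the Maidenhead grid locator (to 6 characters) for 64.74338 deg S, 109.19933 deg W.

DC55jg

Offset from 180°W / 90°S: lon 70.8007°, lat 25.2566°.
Field: lon ⌊70.8007/20⌋ = 3 → D; lat ⌊25.2566/10⌋ = 2 → C.
Square: lon ⌊10.8007/2⌋ = 5; lat ⌊5.2566/1⌋ = 5.
Subsquare: lon ⌊0.8007/0.0833333⌋ = 9 → j; lat ⌊0.2566/0.0416667⌋ = 6 → g.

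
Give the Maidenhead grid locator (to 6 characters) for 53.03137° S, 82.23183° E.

ND16cx

Add 180° to longitude and 90° to latitude: 262.2318, 36.9686.
Field (20°×10°, letters A–R): 262.2318/20 → 13 → N, 36.9686/10 → 3 → D; chars ND.
Square (2°×1°, digits 0–9): 2.2318/2 → 1, 6.9686/1 → 6; chars 16.
Subsquare (5′×2.5′, letters a–x): 0.2318/0.0833333 → 2 → c, 0.9686/0.0416667 → 23 → x; chars cx.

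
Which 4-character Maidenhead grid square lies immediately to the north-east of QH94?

Longitude square 9; +1 → 10, wraps to 0, carry into field.
Longitude field Q = 16; +1 → 17 = R.
Latitude square 4; +1 → 5.

RH05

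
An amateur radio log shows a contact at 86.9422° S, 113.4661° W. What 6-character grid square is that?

DA33gb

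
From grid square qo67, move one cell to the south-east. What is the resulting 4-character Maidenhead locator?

Longitude square 6; +1 → 7.
Latitude square 7; −1 → 6.

QO76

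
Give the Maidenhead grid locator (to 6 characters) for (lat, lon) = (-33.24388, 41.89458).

Shift to the Maidenhead origin (180°W, 90°S): lon 221.8946, lat 56.7561.
Field (20°×10°, letters A–R): lon ⌊221.8946/20⌋ = 11 → L; lat ⌊56.7561/10⌋ = 5 → F.
Square (2°×1°, digits 0–9): lon ⌊1.8946/2⌋ = 0; lat ⌊6.7561/1⌋ = 6.
Subsquare (5′×2.5′, letters a–x): lon ⌊1.8946/0.0833333⌋ = 22 → w; lat ⌊0.7561/0.0416667⌋ = 18 → s.

LF06ws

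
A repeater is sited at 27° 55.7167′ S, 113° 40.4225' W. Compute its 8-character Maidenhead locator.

DG32db97

Offset from 180°W / 90°S: lon 66.32629°, lat 62.07139°.
Field (20°×10°, letters A–R): 66.32629/20 → 3 → D, 62.07139/10 → 6 → G; chars DG.
Square (2°×1°, digits 0–9): 6.32629/2 → 3, 2.07139/1 → 2; chars 32.
Subsquare (5′×2.5′, letters a–x): 0.32629/0.0833333 → 3 → d, 0.07139/0.0416667 → 1 → b; chars db.
Extended square (30″×15″, digits 0–9): 0.07629/0.00833333 → 9, 0.02972/0.00416667 → 7; chars 97.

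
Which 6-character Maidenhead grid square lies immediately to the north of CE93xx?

CE94xa

Latitude subsquare x = 23; +1 → 24, wraps to 0 = a, carry into square.
Latitude square 3; +1 → 4.
The longitude characters are unchanged.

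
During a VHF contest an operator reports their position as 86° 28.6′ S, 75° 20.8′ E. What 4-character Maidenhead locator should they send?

MA73

Shift to the Maidenhead origin (180°W, 90°S): lon 255.35, lat 3.52.
Field: lon ⌊255.35/20⌋ = 12 → M; lat ⌊3.52/10⌋ = 0 → A.
Square: lon ⌊15.35/2⌋ = 7; lat ⌊3.52/1⌋ = 3.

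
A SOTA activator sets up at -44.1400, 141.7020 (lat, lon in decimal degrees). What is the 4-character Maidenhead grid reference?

QE05

Shift to the Maidenhead origin (180°W, 90°S): lon 321.70, lat 45.86.
Field (20°×10°, letters A–R): 321.70/20 → 16 → Q, 45.86/10 → 4 → E; chars QE.
Square (2°×1°, digits 0–9): 1.70/2 → 0, 5.86/1 → 5; chars 05.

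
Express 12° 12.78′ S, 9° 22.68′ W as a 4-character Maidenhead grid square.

IH57

Add 180° to longitude and 90° to latitude: 170.62, 77.79.
Field: 170.62/20 → 8 → I, 77.79/10 → 7 → H; chars IH.
Square: 10.62/2 → 5, 7.79/1 → 7; chars 57.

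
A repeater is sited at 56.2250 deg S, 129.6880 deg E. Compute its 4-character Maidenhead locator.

PD43

Shift to the Maidenhead origin (180°W, 90°S): lon 309.69, lat 33.77.
Field: lon ⌊309.69/20⌋ = 15 → P; lat ⌊33.77/10⌋ = 3 → D.
Square: lon ⌊9.69/2⌋ = 4; lat ⌊3.77/1⌋ = 3.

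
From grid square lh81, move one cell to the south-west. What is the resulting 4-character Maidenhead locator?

Longitude square 8; −1 → 7.
Latitude square 1; −1 → 0.

LH70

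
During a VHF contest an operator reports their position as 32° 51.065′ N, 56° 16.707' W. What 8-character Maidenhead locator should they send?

Add 180° to longitude and 90° to latitude: 123.72155, 122.85108.
Field: 123.72155/20 → 6 → G, 122.85108/10 → 12 → M; chars GM.
Square: 3.72155/2 → 1, 2.85108/1 → 2; chars 12.
Subsquare: 1.72155/0.0833333 → 20 → u, 0.85108/0.0416667 → 20 → u; chars uu.
Extended square: 0.05488/0.00833333 → 6, 0.01775/0.00416667 → 4; chars 64.

GM12uu64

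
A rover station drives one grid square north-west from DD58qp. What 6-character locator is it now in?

Longitude subsquare q = 16; −1 → 15 = p.
Latitude subsquare p = 15; +1 → 16 = q.

DD58pq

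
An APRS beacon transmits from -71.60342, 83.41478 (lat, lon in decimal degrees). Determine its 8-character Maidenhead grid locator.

NB18qj95

Shift to the Maidenhead origin (180°W, 90°S): lon 263.41478, lat 18.39658.
Field: lon ⌊263.41478/20⌋ = 13 → N; lat ⌊18.39658/10⌋ = 1 → B.
Square: lon ⌊3.41478/2⌋ = 1; lat ⌊8.39658/1⌋ = 8.
Subsquare: lon ⌊1.41478/0.0833333⌋ = 16 → q; lat ⌊0.39658/0.0416667⌋ = 9 → j.
Extended square: lon ⌊0.08145/0.00833333⌋ = 9; lat ⌊0.02158/0.00416667⌋ = 5.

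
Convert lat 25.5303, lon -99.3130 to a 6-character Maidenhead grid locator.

Add 180° to longitude and 90° to latitude: 80.6870, 115.5303.
Field: lon ⌊80.6870/20⌋ = 4 → E; lat ⌊115.5303/10⌋ = 11 → L.
Square: lon ⌊0.6870/2⌋ = 0; lat ⌊5.5303/1⌋ = 5.
Subsquare: lon ⌊0.6870/0.0833333⌋ = 8 → i; lat ⌊0.5303/0.0416667⌋ = 12 → m.

EL05im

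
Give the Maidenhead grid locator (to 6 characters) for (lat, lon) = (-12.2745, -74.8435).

FH27nr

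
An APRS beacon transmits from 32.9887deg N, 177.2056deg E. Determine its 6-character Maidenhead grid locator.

Add 180° to longitude and 90° to latitude: 357.2056, 122.9887.
Field: lon ⌊357.2056/20⌋ = 17 → R; lat ⌊122.9887/10⌋ = 12 → M.
Square: lon ⌊17.2056/2⌋ = 8; lat ⌊2.9887/1⌋ = 2.
Subsquare: lon ⌊1.2056/0.0833333⌋ = 14 → o; lat ⌊0.9887/0.0416667⌋ = 23 → x.

RM82ox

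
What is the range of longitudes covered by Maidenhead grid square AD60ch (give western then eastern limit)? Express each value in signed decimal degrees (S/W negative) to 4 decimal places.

-167.8333, -167.7500

Field A=0, D=3: +0·20° lon, +3·10° lat → SW at lon -180°, lat -60°.
Square 6, 0: +6·2° lon, +0·1° lat → SW at lon -168°, lat -60°.
Subsquare c=2, h=7: +2·0.0833333° lon, +7·0.0416667° lat → SW at lon -167.833°, lat -59.7083°.
Cell spans 0.0833333° lon × 0.0416667° lat.
west -167.8333, east -167.7500.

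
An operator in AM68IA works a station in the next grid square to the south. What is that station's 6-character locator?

Latitude subsquare a = 0; −1 → -1, wraps to 23 = x, carry into square.
Latitude square 8; −1 → 7.
The longitude characters are unchanged.

AM67ix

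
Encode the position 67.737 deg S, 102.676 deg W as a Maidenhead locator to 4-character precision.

DC82

Add 180° to longitude and 90° to latitude: 77.32, 22.26.
Field: lon ⌊77.32/20⌋ = 3 → D; lat ⌊22.26/10⌋ = 2 → C.
Square: lon ⌊17.32/2⌋ = 8; lat ⌊2.26/1⌋ = 2.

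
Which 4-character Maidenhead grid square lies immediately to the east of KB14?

KB24

Longitude square 1; +1 → 2.
The latitude characters are unchanged.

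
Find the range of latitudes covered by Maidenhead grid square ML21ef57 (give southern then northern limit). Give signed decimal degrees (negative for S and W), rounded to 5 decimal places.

Field M=12, L=11: +12·20° lon, +11·10° lat → SW at lon 60°, lat 20°.
Square 2, 1: +2·2° lon, +1·1° lat → SW at lon 64°, lat 21°.
Subsquare e=4, f=5: +4·0.0833333° lon, +5·0.0416667° lat → SW at lon 64.3333°, lat 21.2083°.
Extended square 5, 7: +5·0.00833333° lon, +7·0.00416667° lat → SW at lon 64.375°, lat 21.2375°.
Cell spans 0.00833333° lon × 0.00416667° lat.
south 21.23750, north 21.24167.

21.23750, 21.24167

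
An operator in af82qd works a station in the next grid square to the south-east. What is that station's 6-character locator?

Longitude subsquare q = 16; +1 → 17 = r.
Latitude subsquare d = 3; −1 → 2 = c.

AF82rc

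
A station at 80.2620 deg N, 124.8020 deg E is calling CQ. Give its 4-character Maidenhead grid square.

PR20

Offset from 180°W / 90°S: lon 304.80°, lat 170.26°.
Field: lon ⌊304.80/20⌋ = 15 → P; lat ⌊170.26/10⌋ = 17 → R.
Square: lon ⌊4.80/2⌋ = 2; lat ⌊0.26/1⌋ = 0.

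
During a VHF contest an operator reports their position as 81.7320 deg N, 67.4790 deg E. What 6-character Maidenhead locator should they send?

MR31rr

Offset from 180°W / 90°S: lon 247.4790°, lat 171.7320°.
Field: lon ⌊247.4790/20⌋ = 12 → M; lat ⌊171.7320/10⌋ = 17 → R.
Square: lon ⌊7.4790/2⌋ = 3; lat ⌊1.7320/1⌋ = 1.
Subsquare: lon ⌊1.4790/0.0833333⌋ = 17 → r; lat ⌊0.7320/0.0416667⌋ = 17 → r.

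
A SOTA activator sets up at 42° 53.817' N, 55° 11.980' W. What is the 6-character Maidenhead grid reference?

GN22jv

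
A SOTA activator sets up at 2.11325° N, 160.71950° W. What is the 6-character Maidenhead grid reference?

AJ92pc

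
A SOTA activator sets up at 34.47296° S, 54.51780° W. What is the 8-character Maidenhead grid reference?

Shift to the Maidenhead origin (180°W, 90°S): lon 125.48220, lat 55.52704.
Field: 125.48220/20 → 6 → G, 55.52704/10 → 5 → F; chars GF.
Square: 5.48220/2 → 2, 5.52704/1 → 5; chars 25.
Subsquare: 1.48220/0.0833333 → 17 → r, 0.52704/0.0416667 → 12 → m; chars rm.
Extended square: 0.06553/0.00833333 → 7, 0.02704/0.00416667 → 6; chars 76.

GF25rm76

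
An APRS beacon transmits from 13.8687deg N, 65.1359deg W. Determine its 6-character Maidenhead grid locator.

FK73ku

Add 180° to longitude and 90° to latitude: 114.8641, 103.8687.
Field: 114.8641/20 → 5 → F, 103.8687/10 → 10 → K; chars FK.
Square: 14.8641/2 → 7, 3.8687/1 → 3; chars 73.
Subsquare: 0.8641/0.0833333 → 10 → k, 0.8687/0.0416667 → 20 → u; chars ku.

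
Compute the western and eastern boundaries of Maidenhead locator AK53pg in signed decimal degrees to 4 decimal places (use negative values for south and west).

Field A=0, K=10: +0·20° lon, +10·10° lat → SW at lon -180°, lat 10°.
Square 5, 3: +5·2° lon, +3·1° lat → SW at lon -170°, lat 13°.
Subsquare p=15, g=6: +15·0.0833333° lon, +6·0.0416667° lat → SW at lon -168.75°, lat 13.25°.
Cell spans 0.0833333° lon × 0.0416667° lat.
west -168.7500, east -168.6667.

-168.7500, -168.6667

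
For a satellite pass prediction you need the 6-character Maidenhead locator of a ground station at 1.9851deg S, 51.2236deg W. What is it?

Shift to the Maidenhead origin (180°W, 90°S): lon 128.7764, lat 88.0149.
Field: lon ⌊128.7764/20⌋ = 6 → G; lat ⌊88.0149/10⌋ = 8 → I.
Square: lon ⌊8.7764/2⌋ = 4; lat ⌊8.0149/1⌋ = 8.
Subsquare: lon ⌊0.7764/0.0833333⌋ = 9 → j; lat ⌊0.0149/0.0416667⌋ = 0 → a.

GI48ja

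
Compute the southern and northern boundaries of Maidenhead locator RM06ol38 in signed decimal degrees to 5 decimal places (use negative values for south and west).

36.49167, 36.49583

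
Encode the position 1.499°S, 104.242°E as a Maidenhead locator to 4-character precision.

Add 180° to longitude and 90° to latitude: 284.24, 88.50.
Field: lon ⌊284.24/20⌋ = 14 → O; lat ⌊88.50/10⌋ = 8 → I.
Square: lon ⌊4.24/2⌋ = 2; lat ⌊8.50/1⌋ = 8.

OI28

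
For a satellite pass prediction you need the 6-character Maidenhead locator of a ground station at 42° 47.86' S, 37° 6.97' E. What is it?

KE87ne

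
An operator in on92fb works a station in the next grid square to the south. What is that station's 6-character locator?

Latitude subsquare b = 1; −1 → 0 = a.
The longitude characters are unchanged.

ON92fa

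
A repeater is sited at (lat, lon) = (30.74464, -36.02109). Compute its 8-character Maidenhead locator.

Offset from 180°W / 90°S: lon 143.97891°, lat 120.74464°.
Field (20°×10°, letters A–R): 143.97891/20 → 7 → H, 120.74464/10 → 12 → M; chars HM.
Square (2°×1°, digits 0–9): 3.97891/2 → 1, 0.74464/1 → 0; chars 10.
Subsquare (5′×2.5′, letters a–x): 1.97891/0.0833333 → 23 → x, 0.74464/0.0416667 → 17 → r; chars xr.
Extended square (30″×15″, digits 0–9): 0.06224/0.00833333 → 7, 0.03631/0.00416667 → 8; chars 78.

HM10xr78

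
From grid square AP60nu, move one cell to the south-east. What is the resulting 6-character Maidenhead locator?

AP60ot

Longitude subsquare n = 13; +1 → 14 = o.
Latitude subsquare u = 20; −1 → 19 = t.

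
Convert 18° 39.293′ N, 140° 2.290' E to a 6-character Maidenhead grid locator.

QK08ap

Add 180° to longitude and 90° to latitude: 320.0382, 108.6549.
Field (20°×10°, letters A–R): lon ⌊320.0382/20⌋ = 16 → Q; lat ⌊108.6549/10⌋ = 10 → K.
Square (2°×1°, digits 0–9): lon ⌊0.0382/2⌋ = 0; lat ⌊8.6549/1⌋ = 8.
Subsquare (5′×2.5′, letters a–x): lon ⌊0.0382/0.0833333⌋ = 0 → a; lat ⌊0.6549/0.0416667⌋ = 15 → p.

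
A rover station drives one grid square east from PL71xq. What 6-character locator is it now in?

PL81aq

Longitude subsquare x = 23; +1 → 24, wraps to 0 = a, carry into square.
Longitude square 7; +1 → 8.
The latitude characters are unchanged.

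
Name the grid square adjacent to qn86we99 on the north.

Latitude extended square 9; +1 → 10, wraps to 0, carry into subsquare.
Latitude subsquare e = 4; +1 → 5 = f.
The longitude characters are unchanged.

QN86wf90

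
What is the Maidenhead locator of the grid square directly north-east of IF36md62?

Longitude extended square 6; +1 → 7.
Latitude extended square 2; +1 → 3.

IF36md73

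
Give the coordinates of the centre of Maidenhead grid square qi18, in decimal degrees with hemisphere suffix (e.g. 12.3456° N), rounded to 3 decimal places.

Field Q=16, I=8: +16·20° lon, +8·10° lat → SW at lon 140°, lat -10°.
Square 1, 8: +1·2° lon, +8·1° lat → SW at lon 142°, lat -2°.
Cell spans 2° lon × 1° lat. Centre is SW corner plus half of each.
latitude 1.500° S, longitude 143.000° E.

1.500° S, 143.000° E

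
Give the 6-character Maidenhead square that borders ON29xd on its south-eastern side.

ON39ac

Longitude subsquare x = 23; +1 → 24, wraps to 0 = a, carry into square.
Longitude square 2; +1 → 3.
Latitude subsquare d = 3; −1 → 2 = c.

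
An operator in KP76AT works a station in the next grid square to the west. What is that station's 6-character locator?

KP66xt

Longitude subsquare a = 0; −1 → -1, wraps to 23 = x, carry into square.
Longitude square 7; −1 → 6.
The latitude characters are unchanged.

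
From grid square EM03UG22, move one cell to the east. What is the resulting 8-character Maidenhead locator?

EM03ug32

Longitude extended square 2; +1 → 3.
The latitude characters are unchanged.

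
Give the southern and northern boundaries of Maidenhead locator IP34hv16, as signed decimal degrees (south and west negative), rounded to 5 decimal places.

64.90000, 64.90417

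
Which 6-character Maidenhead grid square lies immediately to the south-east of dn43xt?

DN53as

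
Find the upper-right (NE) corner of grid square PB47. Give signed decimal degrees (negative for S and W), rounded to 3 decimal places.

-72.000, 130.000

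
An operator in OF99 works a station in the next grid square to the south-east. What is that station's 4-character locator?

Longitude square 9; +1 → 10, wraps to 0, carry into field.
Longitude field O = 14; +1 → 15 = P.
Latitude square 9; −1 → 8.

PF08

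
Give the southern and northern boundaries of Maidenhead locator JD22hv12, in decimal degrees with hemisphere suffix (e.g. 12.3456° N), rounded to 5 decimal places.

57.11667° S, 57.11250° S

Field J=9, D=3: +9·20° lon, +3·10° lat → SW at lon 0°, lat -60°.
Square 2, 2: +2·2° lon, +2·1° lat → SW at lon 4°, lat -58°.
Subsquare h=7, v=21: +7·0.0833333° lon, +21·0.0416667° lat → SW at lon 4.58333°, lat -57.125°.
Extended square 1, 2: +1·0.00833333° lon, +2·0.00416667° lat → SW at lon 4.59167°, lat -57.1167°.
Cell spans 0.00833333° lon × 0.00416667° lat.
south 57.11667° S, north 57.11250° S.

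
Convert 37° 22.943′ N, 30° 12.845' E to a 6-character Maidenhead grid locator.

KM57cj

Offset from 180°W / 90°S: lon 210.2141°, lat 127.3824°.
Field: lon ⌊210.2141/20⌋ = 10 → K; lat ⌊127.3824/10⌋ = 12 → M.
Square: lon ⌊10.2141/2⌋ = 5; lat ⌊7.3824/1⌋ = 7.
Subsquare: lon ⌊0.2141/0.0833333⌋ = 2 → c; lat ⌊0.3824/0.0416667⌋ = 9 → j.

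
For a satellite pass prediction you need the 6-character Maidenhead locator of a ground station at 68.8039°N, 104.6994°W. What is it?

Offset from 180°W / 90°S: lon 75.3006°, lat 158.8039°.
Field (20°×10°, letters A–R): 75.3006/20 → 3 → D, 158.8039/10 → 15 → P; chars DP.
Square (2°×1°, digits 0–9): 15.3006/2 → 7, 8.8039/1 → 8; chars 78.
Subsquare (5′×2.5′, letters a–x): 1.3006/0.0833333 → 15 → p, 0.8039/0.0416667 → 19 → t; chars pt.

DP78pt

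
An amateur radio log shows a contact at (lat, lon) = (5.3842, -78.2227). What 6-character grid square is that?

FJ05vj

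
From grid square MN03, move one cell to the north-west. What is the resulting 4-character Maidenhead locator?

Longitude square 0; −1 → -1, wraps to 9, carry into field.
Longitude field M = 12; −1 → 11 = L.
Latitude square 3; +1 → 4.

LN94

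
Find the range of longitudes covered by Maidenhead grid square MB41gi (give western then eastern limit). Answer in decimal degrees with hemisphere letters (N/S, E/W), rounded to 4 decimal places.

Field M=12, B=1: +12·20° lon, +1·10° lat → SW at lon 60°, lat -80°.
Square 4, 1: +4·2° lon, +1·1° lat → SW at lon 68°, lat -79°.
Subsquare g=6, i=8: +6·0.0833333° lon, +8·0.0416667° lat → SW at lon 68.5°, lat -78.6667°.
Cell spans 0.0833333° lon × 0.0416667° lat.
west 68.5000° E, east 68.5833° E.

68.5000° E, 68.5833° E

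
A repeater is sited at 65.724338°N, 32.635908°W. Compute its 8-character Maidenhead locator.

HP35qr33

Shift to the Maidenhead origin (180°W, 90°S): lon 147.36409, lat 155.72434.
Field (20°×10°, letters A–R): lon ⌊147.36409/20⌋ = 7 → H; lat ⌊155.72434/10⌋ = 15 → P.
Square (2°×1°, digits 0–9): lon ⌊7.36409/2⌋ = 3; lat ⌊5.72434/1⌋ = 5.
Subsquare (5′×2.5′, letters a–x): lon ⌊1.36409/0.0833333⌋ = 16 → q; lat ⌊0.72434/0.0416667⌋ = 17 → r.
Extended square (30″×15″, digits 0–9): lon ⌊0.03076/0.00833333⌋ = 3; lat ⌊0.01600/0.00416667⌋ = 3.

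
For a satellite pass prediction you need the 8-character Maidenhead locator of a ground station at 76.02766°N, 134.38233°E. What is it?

PQ76ea56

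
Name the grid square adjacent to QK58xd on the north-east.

QK68ae

Longitude subsquare x = 23; +1 → 24, wraps to 0 = a, carry into square.
Longitude square 5; +1 → 6.
Latitude subsquare d = 3; +1 → 4 = e.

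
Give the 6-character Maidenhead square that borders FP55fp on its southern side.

Latitude subsquare p = 15; −1 → 14 = o.
The longitude characters are unchanged.

FP55fo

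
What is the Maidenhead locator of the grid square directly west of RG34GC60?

RG34gc50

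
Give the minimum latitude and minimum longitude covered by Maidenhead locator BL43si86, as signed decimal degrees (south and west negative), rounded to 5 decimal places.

23.35833, -150.43333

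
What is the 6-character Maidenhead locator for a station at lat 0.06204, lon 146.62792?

QJ30hb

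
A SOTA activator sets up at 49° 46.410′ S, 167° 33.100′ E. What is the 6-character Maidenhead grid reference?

RE30sf

Add 180° to longitude and 90° to latitude: 347.5517, 40.2265.
Field: lon ⌊347.5517/20⌋ = 17 → R; lat ⌊40.2265/10⌋ = 4 → E.
Square: lon ⌊7.5517/2⌋ = 3; lat ⌊0.2265/1⌋ = 0.
Subsquare: lon ⌊1.5517/0.0833333⌋ = 18 → s; lat ⌊0.2265/0.0416667⌋ = 5 → f.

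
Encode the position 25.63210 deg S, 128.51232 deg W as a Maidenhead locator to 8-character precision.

Offset from 180°W / 90°S: lon 51.48768°, lat 64.36790°.
Field: 51.48768/20 → 2 → C, 64.36790/10 → 6 → G; chars CG.
Square: 11.48768/2 → 5, 4.36790/1 → 4; chars 54.
Subsquare: 1.48768/0.0833333 → 17 → r, 0.36790/0.0416667 → 8 → i; chars ri.
Extended square: 0.07101/0.00833333 → 8, 0.03457/0.00416667 → 8; chars 88.

CG54ri88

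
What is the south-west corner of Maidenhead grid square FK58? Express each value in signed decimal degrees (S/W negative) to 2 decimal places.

18.00, -70.00

Field F=5, K=10: +5·20° lon, +10·10° lat → SW at lon -80°, lat 10°.
Square 5, 8: +5·2° lon, +8·1° lat → SW at lon -70°, lat 18°.
latitude 18.00, longitude -70.00.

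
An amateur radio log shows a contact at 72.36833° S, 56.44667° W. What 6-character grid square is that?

GB17sp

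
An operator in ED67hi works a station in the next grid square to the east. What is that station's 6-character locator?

ED67ii

Longitude subsquare h = 7; +1 → 8 = i.
The latitude characters are unchanged.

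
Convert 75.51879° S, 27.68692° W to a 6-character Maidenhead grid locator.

Add 180° to longitude and 90° to latitude: 152.3131, 14.4812.
Field: lon ⌊152.3131/20⌋ = 7 → H; lat ⌊14.4812/10⌋ = 1 → B.
Square: lon ⌊12.3131/2⌋ = 6; lat ⌊4.4812/1⌋ = 4.
Subsquare: lon ⌊0.3131/0.0833333⌋ = 3 → d; lat ⌊0.4812/0.0416667⌋ = 11 → l.

HB64dl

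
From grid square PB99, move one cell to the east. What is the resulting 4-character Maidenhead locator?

QB09

Longitude square 9; +1 → 10, wraps to 0, carry into field.
Longitude field P = 15; +1 → 16 = Q.
The latitude characters are unchanged.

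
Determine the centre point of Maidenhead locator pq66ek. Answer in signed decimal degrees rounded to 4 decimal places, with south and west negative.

Field P=15, Q=16: +15·20° lon, +16·10° lat → SW at lon 120°, lat 70°.
Square 6, 6: +6·2° lon, +6·1° lat → SW at lon 132°, lat 76°.
Subsquare e=4, k=10: +4·0.0833333° lon, +10·0.0416667° lat → SW at lon 132.333°, lat 76.4167°.
Cell spans 0.0833333° lon × 0.0416667° lat. Centre is SW corner plus half of each.
latitude 76.4375, longitude 132.3750.

76.4375, 132.3750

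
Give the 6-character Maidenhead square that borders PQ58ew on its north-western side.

PQ58dx

Longitude subsquare e = 4; −1 → 3 = d.
Latitude subsquare w = 22; +1 → 23 = x.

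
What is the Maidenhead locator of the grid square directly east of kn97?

Longitude square 9; +1 → 10, wraps to 0, carry into field.
Longitude field K = 10; +1 → 11 = L.
The latitude characters are unchanged.

LN07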